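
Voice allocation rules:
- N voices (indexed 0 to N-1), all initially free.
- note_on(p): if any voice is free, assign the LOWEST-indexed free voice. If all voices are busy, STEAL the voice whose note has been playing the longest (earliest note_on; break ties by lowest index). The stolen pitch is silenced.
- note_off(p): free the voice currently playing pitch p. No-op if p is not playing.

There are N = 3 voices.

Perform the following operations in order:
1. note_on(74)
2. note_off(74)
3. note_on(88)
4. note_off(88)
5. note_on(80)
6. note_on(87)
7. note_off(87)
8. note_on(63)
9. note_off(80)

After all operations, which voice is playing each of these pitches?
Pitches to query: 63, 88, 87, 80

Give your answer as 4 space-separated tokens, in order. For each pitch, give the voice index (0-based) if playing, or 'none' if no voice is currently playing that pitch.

Answer: 1 none none none

Derivation:
Op 1: note_on(74): voice 0 is free -> assigned | voices=[74 - -]
Op 2: note_off(74): free voice 0 | voices=[- - -]
Op 3: note_on(88): voice 0 is free -> assigned | voices=[88 - -]
Op 4: note_off(88): free voice 0 | voices=[- - -]
Op 5: note_on(80): voice 0 is free -> assigned | voices=[80 - -]
Op 6: note_on(87): voice 1 is free -> assigned | voices=[80 87 -]
Op 7: note_off(87): free voice 1 | voices=[80 - -]
Op 8: note_on(63): voice 1 is free -> assigned | voices=[80 63 -]
Op 9: note_off(80): free voice 0 | voices=[- 63 -]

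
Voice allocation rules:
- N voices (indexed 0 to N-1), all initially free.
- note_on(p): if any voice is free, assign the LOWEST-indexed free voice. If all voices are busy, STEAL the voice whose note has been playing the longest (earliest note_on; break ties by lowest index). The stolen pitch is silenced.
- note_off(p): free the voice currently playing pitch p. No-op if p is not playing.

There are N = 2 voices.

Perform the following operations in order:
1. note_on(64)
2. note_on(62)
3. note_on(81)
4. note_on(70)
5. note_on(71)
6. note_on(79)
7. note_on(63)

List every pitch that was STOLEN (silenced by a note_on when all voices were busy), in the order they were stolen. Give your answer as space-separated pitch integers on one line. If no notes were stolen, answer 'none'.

Answer: 64 62 81 70 71

Derivation:
Op 1: note_on(64): voice 0 is free -> assigned | voices=[64 -]
Op 2: note_on(62): voice 1 is free -> assigned | voices=[64 62]
Op 3: note_on(81): all voices busy, STEAL voice 0 (pitch 64, oldest) -> assign | voices=[81 62]
Op 4: note_on(70): all voices busy, STEAL voice 1 (pitch 62, oldest) -> assign | voices=[81 70]
Op 5: note_on(71): all voices busy, STEAL voice 0 (pitch 81, oldest) -> assign | voices=[71 70]
Op 6: note_on(79): all voices busy, STEAL voice 1 (pitch 70, oldest) -> assign | voices=[71 79]
Op 7: note_on(63): all voices busy, STEAL voice 0 (pitch 71, oldest) -> assign | voices=[63 79]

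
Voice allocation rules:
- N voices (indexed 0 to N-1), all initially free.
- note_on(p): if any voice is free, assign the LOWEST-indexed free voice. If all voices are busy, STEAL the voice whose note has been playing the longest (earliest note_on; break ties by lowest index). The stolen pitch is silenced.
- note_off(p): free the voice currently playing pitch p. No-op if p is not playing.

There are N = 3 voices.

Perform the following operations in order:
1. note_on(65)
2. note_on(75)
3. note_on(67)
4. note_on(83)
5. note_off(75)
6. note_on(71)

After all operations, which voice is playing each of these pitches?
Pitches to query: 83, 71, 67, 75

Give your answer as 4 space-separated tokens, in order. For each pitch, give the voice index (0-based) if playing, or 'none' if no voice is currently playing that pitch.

Answer: 0 1 2 none

Derivation:
Op 1: note_on(65): voice 0 is free -> assigned | voices=[65 - -]
Op 2: note_on(75): voice 1 is free -> assigned | voices=[65 75 -]
Op 3: note_on(67): voice 2 is free -> assigned | voices=[65 75 67]
Op 4: note_on(83): all voices busy, STEAL voice 0 (pitch 65, oldest) -> assign | voices=[83 75 67]
Op 5: note_off(75): free voice 1 | voices=[83 - 67]
Op 6: note_on(71): voice 1 is free -> assigned | voices=[83 71 67]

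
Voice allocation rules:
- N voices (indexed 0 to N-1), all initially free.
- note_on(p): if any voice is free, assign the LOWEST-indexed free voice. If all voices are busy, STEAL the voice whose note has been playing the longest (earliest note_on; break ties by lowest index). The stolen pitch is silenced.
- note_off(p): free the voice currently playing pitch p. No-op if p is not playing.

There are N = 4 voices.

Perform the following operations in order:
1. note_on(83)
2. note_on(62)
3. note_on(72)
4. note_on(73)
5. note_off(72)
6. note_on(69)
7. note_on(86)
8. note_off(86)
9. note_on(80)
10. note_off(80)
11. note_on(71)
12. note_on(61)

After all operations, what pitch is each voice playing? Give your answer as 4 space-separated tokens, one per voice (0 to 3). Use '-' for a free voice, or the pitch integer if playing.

Op 1: note_on(83): voice 0 is free -> assigned | voices=[83 - - -]
Op 2: note_on(62): voice 1 is free -> assigned | voices=[83 62 - -]
Op 3: note_on(72): voice 2 is free -> assigned | voices=[83 62 72 -]
Op 4: note_on(73): voice 3 is free -> assigned | voices=[83 62 72 73]
Op 5: note_off(72): free voice 2 | voices=[83 62 - 73]
Op 6: note_on(69): voice 2 is free -> assigned | voices=[83 62 69 73]
Op 7: note_on(86): all voices busy, STEAL voice 0 (pitch 83, oldest) -> assign | voices=[86 62 69 73]
Op 8: note_off(86): free voice 0 | voices=[- 62 69 73]
Op 9: note_on(80): voice 0 is free -> assigned | voices=[80 62 69 73]
Op 10: note_off(80): free voice 0 | voices=[- 62 69 73]
Op 11: note_on(71): voice 0 is free -> assigned | voices=[71 62 69 73]
Op 12: note_on(61): all voices busy, STEAL voice 1 (pitch 62, oldest) -> assign | voices=[71 61 69 73]

Answer: 71 61 69 73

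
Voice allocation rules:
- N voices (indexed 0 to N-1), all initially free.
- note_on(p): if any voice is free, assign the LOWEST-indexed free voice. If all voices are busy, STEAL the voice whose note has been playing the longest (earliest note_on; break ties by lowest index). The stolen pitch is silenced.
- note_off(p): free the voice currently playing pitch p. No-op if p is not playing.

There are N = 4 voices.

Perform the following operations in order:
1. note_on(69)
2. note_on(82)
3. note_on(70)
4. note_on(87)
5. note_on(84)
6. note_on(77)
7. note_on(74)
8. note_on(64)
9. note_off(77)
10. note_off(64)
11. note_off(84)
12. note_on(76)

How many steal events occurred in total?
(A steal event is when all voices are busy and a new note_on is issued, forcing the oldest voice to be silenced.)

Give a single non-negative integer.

Op 1: note_on(69): voice 0 is free -> assigned | voices=[69 - - -]
Op 2: note_on(82): voice 1 is free -> assigned | voices=[69 82 - -]
Op 3: note_on(70): voice 2 is free -> assigned | voices=[69 82 70 -]
Op 4: note_on(87): voice 3 is free -> assigned | voices=[69 82 70 87]
Op 5: note_on(84): all voices busy, STEAL voice 0 (pitch 69, oldest) -> assign | voices=[84 82 70 87]
Op 6: note_on(77): all voices busy, STEAL voice 1 (pitch 82, oldest) -> assign | voices=[84 77 70 87]
Op 7: note_on(74): all voices busy, STEAL voice 2 (pitch 70, oldest) -> assign | voices=[84 77 74 87]
Op 8: note_on(64): all voices busy, STEAL voice 3 (pitch 87, oldest) -> assign | voices=[84 77 74 64]
Op 9: note_off(77): free voice 1 | voices=[84 - 74 64]
Op 10: note_off(64): free voice 3 | voices=[84 - 74 -]
Op 11: note_off(84): free voice 0 | voices=[- - 74 -]
Op 12: note_on(76): voice 0 is free -> assigned | voices=[76 - 74 -]

Answer: 4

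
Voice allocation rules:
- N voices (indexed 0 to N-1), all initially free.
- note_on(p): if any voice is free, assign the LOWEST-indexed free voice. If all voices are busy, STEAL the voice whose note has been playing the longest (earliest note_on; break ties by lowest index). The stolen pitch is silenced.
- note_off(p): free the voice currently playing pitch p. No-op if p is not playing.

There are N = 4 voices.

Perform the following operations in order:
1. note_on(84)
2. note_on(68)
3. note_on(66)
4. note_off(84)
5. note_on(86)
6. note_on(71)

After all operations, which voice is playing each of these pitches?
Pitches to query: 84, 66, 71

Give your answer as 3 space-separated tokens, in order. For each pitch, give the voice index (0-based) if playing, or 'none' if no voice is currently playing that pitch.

Answer: none 2 3

Derivation:
Op 1: note_on(84): voice 0 is free -> assigned | voices=[84 - - -]
Op 2: note_on(68): voice 1 is free -> assigned | voices=[84 68 - -]
Op 3: note_on(66): voice 2 is free -> assigned | voices=[84 68 66 -]
Op 4: note_off(84): free voice 0 | voices=[- 68 66 -]
Op 5: note_on(86): voice 0 is free -> assigned | voices=[86 68 66 -]
Op 6: note_on(71): voice 3 is free -> assigned | voices=[86 68 66 71]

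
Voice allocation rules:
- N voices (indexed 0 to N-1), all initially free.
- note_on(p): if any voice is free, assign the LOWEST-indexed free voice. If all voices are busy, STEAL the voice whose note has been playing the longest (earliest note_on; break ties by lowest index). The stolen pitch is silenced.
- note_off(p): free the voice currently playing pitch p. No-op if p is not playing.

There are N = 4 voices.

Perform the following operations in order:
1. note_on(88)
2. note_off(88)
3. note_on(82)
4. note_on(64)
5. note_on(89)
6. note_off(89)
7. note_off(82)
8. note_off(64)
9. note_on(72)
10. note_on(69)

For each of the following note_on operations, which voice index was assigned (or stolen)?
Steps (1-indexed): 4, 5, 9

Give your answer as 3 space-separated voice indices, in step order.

Op 1: note_on(88): voice 0 is free -> assigned | voices=[88 - - -]
Op 2: note_off(88): free voice 0 | voices=[- - - -]
Op 3: note_on(82): voice 0 is free -> assigned | voices=[82 - - -]
Op 4: note_on(64): voice 1 is free -> assigned | voices=[82 64 - -]
Op 5: note_on(89): voice 2 is free -> assigned | voices=[82 64 89 -]
Op 6: note_off(89): free voice 2 | voices=[82 64 - -]
Op 7: note_off(82): free voice 0 | voices=[- 64 - -]
Op 8: note_off(64): free voice 1 | voices=[- - - -]
Op 9: note_on(72): voice 0 is free -> assigned | voices=[72 - - -]
Op 10: note_on(69): voice 1 is free -> assigned | voices=[72 69 - -]

Answer: 1 2 0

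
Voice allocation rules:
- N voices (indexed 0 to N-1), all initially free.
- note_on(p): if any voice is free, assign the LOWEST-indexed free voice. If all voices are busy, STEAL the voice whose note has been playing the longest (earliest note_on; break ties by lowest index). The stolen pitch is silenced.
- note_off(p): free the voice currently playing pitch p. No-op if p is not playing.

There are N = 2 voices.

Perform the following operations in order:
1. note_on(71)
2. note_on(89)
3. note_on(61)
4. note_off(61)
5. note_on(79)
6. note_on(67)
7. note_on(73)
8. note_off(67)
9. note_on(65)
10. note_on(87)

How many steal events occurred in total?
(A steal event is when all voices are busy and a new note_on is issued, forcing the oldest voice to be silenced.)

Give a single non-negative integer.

Answer: 4

Derivation:
Op 1: note_on(71): voice 0 is free -> assigned | voices=[71 -]
Op 2: note_on(89): voice 1 is free -> assigned | voices=[71 89]
Op 3: note_on(61): all voices busy, STEAL voice 0 (pitch 71, oldest) -> assign | voices=[61 89]
Op 4: note_off(61): free voice 0 | voices=[- 89]
Op 5: note_on(79): voice 0 is free -> assigned | voices=[79 89]
Op 6: note_on(67): all voices busy, STEAL voice 1 (pitch 89, oldest) -> assign | voices=[79 67]
Op 7: note_on(73): all voices busy, STEAL voice 0 (pitch 79, oldest) -> assign | voices=[73 67]
Op 8: note_off(67): free voice 1 | voices=[73 -]
Op 9: note_on(65): voice 1 is free -> assigned | voices=[73 65]
Op 10: note_on(87): all voices busy, STEAL voice 0 (pitch 73, oldest) -> assign | voices=[87 65]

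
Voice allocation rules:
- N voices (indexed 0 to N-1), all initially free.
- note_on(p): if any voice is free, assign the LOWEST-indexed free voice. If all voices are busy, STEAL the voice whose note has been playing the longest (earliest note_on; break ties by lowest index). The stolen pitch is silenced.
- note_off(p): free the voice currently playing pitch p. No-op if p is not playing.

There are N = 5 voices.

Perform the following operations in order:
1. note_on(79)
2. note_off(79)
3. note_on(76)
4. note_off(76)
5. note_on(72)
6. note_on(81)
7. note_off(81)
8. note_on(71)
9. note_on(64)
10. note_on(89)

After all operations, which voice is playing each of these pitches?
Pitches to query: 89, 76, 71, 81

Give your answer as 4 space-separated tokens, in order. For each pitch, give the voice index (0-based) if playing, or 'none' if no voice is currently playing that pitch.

Answer: 3 none 1 none

Derivation:
Op 1: note_on(79): voice 0 is free -> assigned | voices=[79 - - - -]
Op 2: note_off(79): free voice 0 | voices=[- - - - -]
Op 3: note_on(76): voice 0 is free -> assigned | voices=[76 - - - -]
Op 4: note_off(76): free voice 0 | voices=[- - - - -]
Op 5: note_on(72): voice 0 is free -> assigned | voices=[72 - - - -]
Op 6: note_on(81): voice 1 is free -> assigned | voices=[72 81 - - -]
Op 7: note_off(81): free voice 1 | voices=[72 - - - -]
Op 8: note_on(71): voice 1 is free -> assigned | voices=[72 71 - - -]
Op 9: note_on(64): voice 2 is free -> assigned | voices=[72 71 64 - -]
Op 10: note_on(89): voice 3 is free -> assigned | voices=[72 71 64 89 -]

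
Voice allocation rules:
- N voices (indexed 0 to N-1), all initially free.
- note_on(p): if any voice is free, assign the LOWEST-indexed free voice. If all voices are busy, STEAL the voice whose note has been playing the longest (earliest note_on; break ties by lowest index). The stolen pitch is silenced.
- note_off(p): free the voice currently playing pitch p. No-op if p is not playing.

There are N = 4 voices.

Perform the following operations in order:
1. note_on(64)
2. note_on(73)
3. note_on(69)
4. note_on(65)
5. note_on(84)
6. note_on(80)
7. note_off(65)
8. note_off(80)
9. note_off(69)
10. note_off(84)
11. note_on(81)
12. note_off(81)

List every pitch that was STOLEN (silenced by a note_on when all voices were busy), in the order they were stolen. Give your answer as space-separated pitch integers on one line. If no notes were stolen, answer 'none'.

Op 1: note_on(64): voice 0 is free -> assigned | voices=[64 - - -]
Op 2: note_on(73): voice 1 is free -> assigned | voices=[64 73 - -]
Op 3: note_on(69): voice 2 is free -> assigned | voices=[64 73 69 -]
Op 4: note_on(65): voice 3 is free -> assigned | voices=[64 73 69 65]
Op 5: note_on(84): all voices busy, STEAL voice 0 (pitch 64, oldest) -> assign | voices=[84 73 69 65]
Op 6: note_on(80): all voices busy, STEAL voice 1 (pitch 73, oldest) -> assign | voices=[84 80 69 65]
Op 7: note_off(65): free voice 3 | voices=[84 80 69 -]
Op 8: note_off(80): free voice 1 | voices=[84 - 69 -]
Op 9: note_off(69): free voice 2 | voices=[84 - - -]
Op 10: note_off(84): free voice 0 | voices=[- - - -]
Op 11: note_on(81): voice 0 is free -> assigned | voices=[81 - - -]
Op 12: note_off(81): free voice 0 | voices=[- - - -]

Answer: 64 73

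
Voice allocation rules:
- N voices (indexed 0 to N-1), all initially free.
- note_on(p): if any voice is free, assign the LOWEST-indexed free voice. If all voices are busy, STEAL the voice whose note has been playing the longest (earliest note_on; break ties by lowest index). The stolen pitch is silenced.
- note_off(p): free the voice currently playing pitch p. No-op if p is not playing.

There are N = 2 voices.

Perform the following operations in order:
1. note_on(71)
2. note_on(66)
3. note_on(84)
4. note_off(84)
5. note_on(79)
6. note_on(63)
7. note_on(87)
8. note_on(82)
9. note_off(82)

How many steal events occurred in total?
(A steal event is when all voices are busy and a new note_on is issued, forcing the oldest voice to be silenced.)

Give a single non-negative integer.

Answer: 4

Derivation:
Op 1: note_on(71): voice 0 is free -> assigned | voices=[71 -]
Op 2: note_on(66): voice 1 is free -> assigned | voices=[71 66]
Op 3: note_on(84): all voices busy, STEAL voice 0 (pitch 71, oldest) -> assign | voices=[84 66]
Op 4: note_off(84): free voice 0 | voices=[- 66]
Op 5: note_on(79): voice 0 is free -> assigned | voices=[79 66]
Op 6: note_on(63): all voices busy, STEAL voice 1 (pitch 66, oldest) -> assign | voices=[79 63]
Op 7: note_on(87): all voices busy, STEAL voice 0 (pitch 79, oldest) -> assign | voices=[87 63]
Op 8: note_on(82): all voices busy, STEAL voice 1 (pitch 63, oldest) -> assign | voices=[87 82]
Op 9: note_off(82): free voice 1 | voices=[87 -]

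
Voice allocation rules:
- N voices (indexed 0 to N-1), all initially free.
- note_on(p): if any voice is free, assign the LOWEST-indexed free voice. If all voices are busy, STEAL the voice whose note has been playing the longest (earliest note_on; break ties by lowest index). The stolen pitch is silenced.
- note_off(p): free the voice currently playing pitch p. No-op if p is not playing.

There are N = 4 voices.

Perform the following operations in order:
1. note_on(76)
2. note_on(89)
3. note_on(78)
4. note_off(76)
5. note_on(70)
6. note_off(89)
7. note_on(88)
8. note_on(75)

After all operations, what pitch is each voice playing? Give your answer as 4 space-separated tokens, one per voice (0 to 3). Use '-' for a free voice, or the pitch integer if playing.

Op 1: note_on(76): voice 0 is free -> assigned | voices=[76 - - -]
Op 2: note_on(89): voice 1 is free -> assigned | voices=[76 89 - -]
Op 3: note_on(78): voice 2 is free -> assigned | voices=[76 89 78 -]
Op 4: note_off(76): free voice 0 | voices=[- 89 78 -]
Op 5: note_on(70): voice 0 is free -> assigned | voices=[70 89 78 -]
Op 6: note_off(89): free voice 1 | voices=[70 - 78 -]
Op 7: note_on(88): voice 1 is free -> assigned | voices=[70 88 78 -]
Op 8: note_on(75): voice 3 is free -> assigned | voices=[70 88 78 75]

Answer: 70 88 78 75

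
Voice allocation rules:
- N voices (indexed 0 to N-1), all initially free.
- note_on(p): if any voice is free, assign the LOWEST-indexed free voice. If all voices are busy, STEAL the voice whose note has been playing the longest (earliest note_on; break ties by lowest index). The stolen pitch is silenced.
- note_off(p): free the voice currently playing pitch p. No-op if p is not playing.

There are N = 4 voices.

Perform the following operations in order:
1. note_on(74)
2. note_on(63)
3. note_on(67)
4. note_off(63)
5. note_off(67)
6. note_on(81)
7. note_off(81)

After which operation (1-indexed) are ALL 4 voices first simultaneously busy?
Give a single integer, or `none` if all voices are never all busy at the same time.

Answer: none

Derivation:
Op 1: note_on(74): voice 0 is free -> assigned | voices=[74 - - -]
Op 2: note_on(63): voice 1 is free -> assigned | voices=[74 63 - -]
Op 3: note_on(67): voice 2 is free -> assigned | voices=[74 63 67 -]
Op 4: note_off(63): free voice 1 | voices=[74 - 67 -]
Op 5: note_off(67): free voice 2 | voices=[74 - - -]
Op 6: note_on(81): voice 1 is free -> assigned | voices=[74 81 - -]
Op 7: note_off(81): free voice 1 | voices=[74 - - -]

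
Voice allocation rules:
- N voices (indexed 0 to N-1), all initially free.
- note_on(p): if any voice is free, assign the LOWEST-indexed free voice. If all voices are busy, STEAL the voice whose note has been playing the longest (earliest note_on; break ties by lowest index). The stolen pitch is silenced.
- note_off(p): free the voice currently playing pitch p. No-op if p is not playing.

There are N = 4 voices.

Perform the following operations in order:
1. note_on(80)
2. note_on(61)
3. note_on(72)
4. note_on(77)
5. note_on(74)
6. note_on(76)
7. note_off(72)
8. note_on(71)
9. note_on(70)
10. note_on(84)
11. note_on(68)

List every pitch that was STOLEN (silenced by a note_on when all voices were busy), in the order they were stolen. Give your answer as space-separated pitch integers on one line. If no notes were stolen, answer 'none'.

Op 1: note_on(80): voice 0 is free -> assigned | voices=[80 - - -]
Op 2: note_on(61): voice 1 is free -> assigned | voices=[80 61 - -]
Op 3: note_on(72): voice 2 is free -> assigned | voices=[80 61 72 -]
Op 4: note_on(77): voice 3 is free -> assigned | voices=[80 61 72 77]
Op 5: note_on(74): all voices busy, STEAL voice 0 (pitch 80, oldest) -> assign | voices=[74 61 72 77]
Op 6: note_on(76): all voices busy, STEAL voice 1 (pitch 61, oldest) -> assign | voices=[74 76 72 77]
Op 7: note_off(72): free voice 2 | voices=[74 76 - 77]
Op 8: note_on(71): voice 2 is free -> assigned | voices=[74 76 71 77]
Op 9: note_on(70): all voices busy, STEAL voice 3 (pitch 77, oldest) -> assign | voices=[74 76 71 70]
Op 10: note_on(84): all voices busy, STEAL voice 0 (pitch 74, oldest) -> assign | voices=[84 76 71 70]
Op 11: note_on(68): all voices busy, STEAL voice 1 (pitch 76, oldest) -> assign | voices=[84 68 71 70]

Answer: 80 61 77 74 76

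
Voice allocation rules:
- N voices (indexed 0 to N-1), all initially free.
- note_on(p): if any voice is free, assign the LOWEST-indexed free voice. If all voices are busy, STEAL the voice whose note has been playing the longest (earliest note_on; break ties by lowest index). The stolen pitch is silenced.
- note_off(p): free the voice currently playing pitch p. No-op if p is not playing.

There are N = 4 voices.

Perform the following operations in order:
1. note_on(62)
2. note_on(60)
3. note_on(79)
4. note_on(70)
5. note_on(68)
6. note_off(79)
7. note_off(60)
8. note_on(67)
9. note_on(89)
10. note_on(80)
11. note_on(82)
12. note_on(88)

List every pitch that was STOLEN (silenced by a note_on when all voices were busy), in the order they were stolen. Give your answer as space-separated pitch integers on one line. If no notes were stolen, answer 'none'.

Op 1: note_on(62): voice 0 is free -> assigned | voices=[62 - - -]
Op 2: note_on(60): voice 1 is free -> assigned | voices=[62 60 - -]
Op 3: note_on(79): voice 2 is free -> assigned | voices=[62 60 79 -]
Op 4: note_on(70): voice 3 is free -> assigned | voices=[62 60 79 70]
Op 5: note_on(68): all voices busy, STEAL voice 0 (pitch 62, oldest) -> assign | voices=[68 60 79 70]
Op 6: note_off(79): free voice 2 | voices=[68 60 - 70]
Op 7: note_off(60): free voice 1 | voices=[68 - - 70]
Op 8: note_on(67): voice 1 is free -> assigned | voices=[68 67 - 70]
Op 9: note_on(89): voice 2 is free -> assigned | voices=[68 67 89 70]
Op 10: note_on(80): all voices busy, STEAL voice 3 (pitch 70, oldest) -> assign | voices=[68 67 89 80]
Op 11: note_on(82): all voices busy, STEAL voice 0 (pitch 68, oldest) -> assign | voices=[82 67 89 80]
Op 12: note_on(88): all voices busy, STEAL voice 1 (pitch 67, oldest) -> assign | voices=[82 88 89 80]

Answer: 62 70 68 67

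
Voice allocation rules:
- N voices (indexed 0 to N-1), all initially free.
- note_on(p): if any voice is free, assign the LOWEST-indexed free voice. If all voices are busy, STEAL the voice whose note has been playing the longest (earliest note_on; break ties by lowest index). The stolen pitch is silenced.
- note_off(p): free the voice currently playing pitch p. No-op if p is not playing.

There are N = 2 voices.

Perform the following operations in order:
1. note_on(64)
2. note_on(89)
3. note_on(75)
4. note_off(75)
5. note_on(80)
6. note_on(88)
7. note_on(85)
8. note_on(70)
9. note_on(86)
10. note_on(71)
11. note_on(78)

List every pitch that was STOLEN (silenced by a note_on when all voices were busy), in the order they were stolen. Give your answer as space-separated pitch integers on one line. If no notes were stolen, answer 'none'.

Answer: 64 89 80 88 85 70 86

Derivation:
Op 1: note_on(64): voice 0 is free -> assigned | voices=[64 -]
Op 2: note_on(89): voice 1 is free -> assigned | voices=[64 89]
Op 3: note_on(75): all voices busy, STEAL voice 0 (pitch 64, oldest) -> assign | voices=[75 89]
Op 4: note_off(75): free voice 0 | voices=[- 89]
Op 5: note_on(80): voice 0 is free -> assigned | voices=[80 89]
Op 6: note_on(88): all voices busy, STEAL voice 1 (pitch 89, oldest) -> assign | voices=[80 88]
Op 7: note_on(85): all voices busy, STEAL voice 0 (pitch 80, oldest) -> assign | voices=[85 88]
Op 8: note_on(70): all voices busy, STEAL voice 1 (pitch 88, oldest) -> assign | voices=[85 70]
Op 9: note_on(86): all voices busy, STEAL voice 0 (pitch 85, oldest) -> assign | voices=[86 70]
Op 10: note_on(71): all voices busy, STEAL voice 1 (pitch 70, oldest) -> assign | voices=[86 71]
Op 11: note_on(78): all voices busy, STEAL voice 0 (pitch 86, oldest) -> assign | voices=[78 71]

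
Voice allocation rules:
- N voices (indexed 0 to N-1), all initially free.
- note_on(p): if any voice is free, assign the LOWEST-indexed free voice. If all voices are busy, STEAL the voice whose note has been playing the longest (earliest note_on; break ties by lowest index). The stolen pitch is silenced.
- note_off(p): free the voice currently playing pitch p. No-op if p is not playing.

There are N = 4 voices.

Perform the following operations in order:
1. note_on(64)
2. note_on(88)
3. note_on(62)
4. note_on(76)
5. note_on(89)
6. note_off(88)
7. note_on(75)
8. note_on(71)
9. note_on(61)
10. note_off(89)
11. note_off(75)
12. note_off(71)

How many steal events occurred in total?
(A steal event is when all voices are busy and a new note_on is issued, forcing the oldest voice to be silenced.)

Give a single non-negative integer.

Answer: 3

Derivation:
Op 1: note_on(64): voice 0 is free -> assigned | voices=[64 - - -]
Op 2: note_on(88): voice 1 is free -> assigned | voices=[64 88 - -]
Op 3: note_on(62): voice 2 is free -> assigned | voices=[64 88 62 -]
Op 4: note_on(76): voice 3 is free -> assigned | voices=[64 88 62 76]
Op 5: note_on(89): all voices busy, STEAL voice 0 (pitch 64, oldest) -> assign | voices=[89 88 62 76]
Op 6: note_off(88): free voice 1 | voices=[89 - 62 76]
Op 7: note_on(75): voice 1 is free -> assigned | voices=[89 75 62 76]
Op 8: note_on(71): all voices busy, STEAL voice 2 (pitch 62, oldest) -> assign | voices=[89 75 71 76]
Op 9: note_on(61): all voices busy, STEAL voice 3 (pitch 76, oldest) -> assign | voices=[89 75 71 61]
Op 10: note_off(89): free voice 0 | voices=[- 75 71 61]
Op 11: note_off(75): free voice 1 | voices=[- - 71 61]
Op 12: note_off(71): free voice 2 | voices=[- - - 61]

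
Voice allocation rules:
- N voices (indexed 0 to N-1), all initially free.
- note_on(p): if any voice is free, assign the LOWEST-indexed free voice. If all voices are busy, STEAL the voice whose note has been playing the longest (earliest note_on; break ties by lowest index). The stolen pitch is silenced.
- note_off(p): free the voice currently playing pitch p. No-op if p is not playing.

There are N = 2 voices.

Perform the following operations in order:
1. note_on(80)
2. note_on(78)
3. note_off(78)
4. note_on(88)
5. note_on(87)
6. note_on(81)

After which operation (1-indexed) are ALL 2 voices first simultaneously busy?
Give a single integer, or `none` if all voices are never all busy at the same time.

Op 1: note_on(80): voice 0 is free -> assigned | voices=[80 -]
Op 2: note_on(78): voice 1 is free -> assigned | voices=[80 78]
Op 3: note_off(78): free voice 1 | voices=[80 -]
Op 4: note_on(88): voice 1 is free -> assigned | voices=[80 88]
Op 5: note_on(87): all voices busy, STEAL voice 0 (pitch 80, oldest) -> assign | voices=[87 88]
Op 6: note_on(81): all voices busy, STEAL voice 1 (pitch 88, oldest) -> assign | voices=[87 81]

Answer: 2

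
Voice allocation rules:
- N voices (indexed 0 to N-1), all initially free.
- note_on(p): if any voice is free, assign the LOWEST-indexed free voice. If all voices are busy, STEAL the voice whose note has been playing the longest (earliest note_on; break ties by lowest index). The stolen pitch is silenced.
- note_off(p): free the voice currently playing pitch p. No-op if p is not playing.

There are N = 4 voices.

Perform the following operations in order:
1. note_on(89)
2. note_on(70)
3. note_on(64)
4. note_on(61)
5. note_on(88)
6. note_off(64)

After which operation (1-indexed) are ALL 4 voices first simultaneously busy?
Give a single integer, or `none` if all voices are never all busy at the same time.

Op 1: note_on(89): voice 0 is free -> assigned | voices=[89 - - -]
Op 2: note_on(70): voice 1 is free -> assigned | voices=[89 70 - -]
Op 3: note_on(64): voice 2 is free -> assigned | voices=[89 70 64 -]
Op 4: note_on(61): voice 3 is free -> assigned | voices=[89 70 64 61]
Op 5: note_on(88): all voices busy, STEAL voice 0 (pitch 89, oldest) -> assign | voices=[88 70 64 61]
Op 6: note_off(64): free voice 2 | voices=[88 70 - 61]

Answer: 4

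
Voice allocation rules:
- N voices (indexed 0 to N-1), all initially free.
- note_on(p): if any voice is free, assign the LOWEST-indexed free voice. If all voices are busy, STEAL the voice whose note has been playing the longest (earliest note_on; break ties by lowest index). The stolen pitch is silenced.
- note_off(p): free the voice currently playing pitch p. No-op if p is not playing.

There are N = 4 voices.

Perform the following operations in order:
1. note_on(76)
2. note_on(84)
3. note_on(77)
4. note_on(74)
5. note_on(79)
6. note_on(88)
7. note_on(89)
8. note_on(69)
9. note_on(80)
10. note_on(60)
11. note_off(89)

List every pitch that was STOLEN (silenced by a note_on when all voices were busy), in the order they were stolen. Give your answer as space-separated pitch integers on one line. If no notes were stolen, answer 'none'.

Answer: 76 84 77 74 79 88

Derivation:
Op 1: note_on(76): voice 0 is free -> assigned | voices=[76 - - -]
Op 2: note_on(84): voice 1 is free -> assigned | voices=[76 84 - -]
Op 3: note_on(77): voice 2 is free -> assigned | voices=[76 84 77 -]
Op 4: note_on(74): voice 3 is free -> assigned | voices=[76 84 77 74]
Op 5: note_on(79): all voices busy, STEAL voice 0 (pitch 76, oldest) -> assign | voices=[79 84 77 74]
Op 6: note_on(88): all voices busy, STEAL voice 1 (pitch 84, oldest) -> assign | voices=[79 88 77 74]
Op 7: note_on(89): all voices busy, STEAL voice 2 (pitch 77, oldest) -> assign | voices=[79 88 89 74]
Op 8: note_on(69): all voices busy, STEAL voice 3 (pitch 74, oldest) -> assign | voices=[79 88 89 69]
Op 9: note_on(80): all voices busy, STEAL voice 0 (pitch 79, oldest) -> assign | voices=[80 88 89 69]
Op 10: note_on(60): all voices busy, STEAL voice 1 (pitch 88, oldest) -> assign | voices=[80 60 89 69]
Op 11: note_off(89): free voice 2 | voices=[80 60 - 69]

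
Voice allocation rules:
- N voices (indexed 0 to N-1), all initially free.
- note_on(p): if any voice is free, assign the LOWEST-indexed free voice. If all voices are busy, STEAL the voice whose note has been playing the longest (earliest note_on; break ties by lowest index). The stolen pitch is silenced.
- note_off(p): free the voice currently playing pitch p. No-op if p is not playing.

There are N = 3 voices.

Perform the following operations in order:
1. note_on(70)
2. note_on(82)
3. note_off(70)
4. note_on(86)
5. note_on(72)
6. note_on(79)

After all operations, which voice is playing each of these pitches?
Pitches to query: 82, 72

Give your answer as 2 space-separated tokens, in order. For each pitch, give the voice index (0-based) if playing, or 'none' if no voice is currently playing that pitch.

Answer: none 2

Derivation:
Op 1: note_on(70): voice 0 is free -> assigned | voices=[70 - -]
Op 2: note_on(82): voice 1 is free -> assigned | voices=[70 82 -]
Op 3: note_off(70): free voice 0 | voices=[- 82 -]
Op 4: note_on(86): voice 0 is free -> assigned | voices=[86 82 -]
Op 5: note_on(72): voice 2 is free -> assigned | voices=[86 82 72]
Op 6: note_on(79): all voices busy, STEAL voice 1 (pitch 82, oldest) -> assign | voices=[86 79 72]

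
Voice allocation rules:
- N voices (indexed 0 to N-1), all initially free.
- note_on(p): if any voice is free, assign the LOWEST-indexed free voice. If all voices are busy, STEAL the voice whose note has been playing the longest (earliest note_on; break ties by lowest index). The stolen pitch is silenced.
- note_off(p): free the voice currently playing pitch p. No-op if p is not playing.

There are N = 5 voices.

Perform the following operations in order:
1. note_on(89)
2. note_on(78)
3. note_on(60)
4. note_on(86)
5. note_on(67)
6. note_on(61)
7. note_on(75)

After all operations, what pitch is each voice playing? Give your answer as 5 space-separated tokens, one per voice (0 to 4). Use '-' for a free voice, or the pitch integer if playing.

Answer: 61 75 60 86 67

Derivation:
Op 1: note_on(89): voice 0 is free -> assigned | voices=[89 - - - -]
Op 2: note_on(78): voice 1 is free -> assigned | voices=[89 78 - - -]
Op 3: note_on(60): voice 2 is free -> assigned | voices=[89 78 60 - -]
Op 4: note_on(86): voice 3 is free -> assigned | voices=[89 78 60 86 -]
Op 5: note_on(67): voice 4 is free -> assigned | voices=[89 78 60 86 67]
Op 6: note_on(61): all voices busy, STEAL voice 0 (pitch 89, oldest) -> assign | voices=[61 78 60 86 67]
Op 7: note_on(75): all voices busy, STEAL voice 1 (pitch 78, oldest) -> assign | voices=[61 75 60 86 67]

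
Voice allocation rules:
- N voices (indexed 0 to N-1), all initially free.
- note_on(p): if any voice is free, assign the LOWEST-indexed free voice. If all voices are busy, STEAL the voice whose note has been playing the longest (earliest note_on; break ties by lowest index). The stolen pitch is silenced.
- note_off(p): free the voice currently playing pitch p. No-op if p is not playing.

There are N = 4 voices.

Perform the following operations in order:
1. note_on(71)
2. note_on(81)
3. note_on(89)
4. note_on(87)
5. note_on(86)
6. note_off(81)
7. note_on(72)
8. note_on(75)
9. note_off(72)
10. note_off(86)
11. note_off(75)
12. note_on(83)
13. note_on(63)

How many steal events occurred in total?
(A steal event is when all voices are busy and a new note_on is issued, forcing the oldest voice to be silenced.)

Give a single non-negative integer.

Op 1: note_on(71): voice 0 is free -> assigned | voices=[71 - - -]
Op 2: note_on(81): voice 1 is free -> assigned | voices=[71 81 - -]
Op 3: note_on(89): voice 2 is free -> assigned | voices=[71 81 89 -]
Op 4: note_on(87): voice 3 is free -> assigned | voices=[71 81 89 87]
Op 5: note_on(86): all voices busy, STEAL voice 0 (pitch 71, oldest) -> assign | voices=[86 81 89 87]
Op 6: note_off(81): free voice 1 | voices=[86 - 89 87]
Op 7: note_on(72): voice 1 is free -> assigned | voices=[86 72 89 87]
Op 8: note_on(75): all voices busy, STEAL voice 2 (pitch 89, oldest) -> assign | voices=[86 72 75 87]
Op 9: note_off(72): free voice 1 | voices=[86 - 75 87]
Op 10: note_off(86): free voice 0 | voices=[- - 75 87]
Op 11: note_off(75): free voice 2 | voices=[- - - 87]
Op 12: note_on(83): voice 0 is free -> assigned | voices=[83 - - 87]
Op 13: note_on(63): voice 1 is free -> assigned | voices=[83 63 - 87]

Answer: 2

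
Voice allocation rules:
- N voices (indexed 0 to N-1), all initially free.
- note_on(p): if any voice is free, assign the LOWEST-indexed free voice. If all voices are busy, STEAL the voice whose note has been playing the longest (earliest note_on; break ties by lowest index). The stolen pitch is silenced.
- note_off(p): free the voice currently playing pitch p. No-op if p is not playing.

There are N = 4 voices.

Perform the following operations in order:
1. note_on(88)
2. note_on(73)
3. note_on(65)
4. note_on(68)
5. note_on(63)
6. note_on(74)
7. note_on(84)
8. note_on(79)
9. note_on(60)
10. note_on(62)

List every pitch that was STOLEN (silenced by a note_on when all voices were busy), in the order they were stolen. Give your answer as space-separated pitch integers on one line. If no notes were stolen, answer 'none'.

Op 1: note_on(88): voice 0 is free -> assigned | voices=[88 - - -]
Op 2: note_on(73): voice 1 is free -> assigned | voices=[88 73 - -]
Op 3: note_on(65): voice 2 is free -> assigned | voices=[88 73 65 -]
Op 4: note_on(68): voice 3 is free -> assigned | voices=[88 73 65 68]
Op 5: note_on(63): all voices busy, STEAL voice 0 (pitch 88, oldest) -> assign | voices=[63 73 65 68]
Op 6: note_on(74): all voices busy, STEAL voice 1 (pitch 73, oldest) -> assign | voices=[63 74 65 68]
Op 7: note_on(84): all voices busy, STEAL voice 2 (pitch 65, oldest) -> assign | voices=[63 74 84 68]
Op 8: note_on(79): all voices busy, STEAL voice 3 (pitch 68, oldest) -> assign | voices=[63 74 84 79]
Op 9: note_on(60): all voices busy, STEAL voice 0 (pitch 63, oldest) -> assign | voices=[60 74 84 79]
Op 10: note_on(62): all voices busy, STEAL voice 1 (pitch 74, oldest) -> assign | voices=[60 62 84 79]

Answer: 88 73 65 68 63 74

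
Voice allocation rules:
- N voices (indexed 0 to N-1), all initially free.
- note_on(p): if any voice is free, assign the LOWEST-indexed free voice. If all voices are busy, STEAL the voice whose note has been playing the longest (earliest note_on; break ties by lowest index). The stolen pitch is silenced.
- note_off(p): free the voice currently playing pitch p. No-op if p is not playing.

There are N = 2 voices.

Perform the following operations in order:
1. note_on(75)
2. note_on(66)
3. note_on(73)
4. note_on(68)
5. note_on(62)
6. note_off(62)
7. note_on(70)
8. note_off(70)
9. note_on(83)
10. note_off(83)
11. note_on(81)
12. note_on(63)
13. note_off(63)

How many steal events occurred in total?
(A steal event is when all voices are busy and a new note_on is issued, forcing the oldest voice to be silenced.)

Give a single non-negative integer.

Op 1: note_on(75): voice 0 is free -> assigned | voices=[75 -]
Op 2: note_on(66): voice 1 is free -> assigned | voices=[75 66]
Op 3: note_on(73): all voices busy, STEAL voice 0 (pitch 75, oldest) -> assign | voices=[73 66]
Op 4: note_on(68): all voices busy, STEAL voice 1 (pitch 66, oldest) -> assign | voices=[73 68]
Op 5: note_on(62): all voices busy, STEAL voice 0 (pitch 73, oldest) -> assign | voices=[62 68]
Op 6: note_off(62): free voice 0 | voices=[- 68]
Op 7: note_on(70): voice 0 is free -> assigned | voices=[70 68]
Op 8: note_off(70): free voice 0 | voices=[- 68]
Op 9: note_on(83): voice 0 is free -> assigned | voices=[83 68]
Op 10: note_off(83): free voice 0 | voices=[- 68]
Op 11: note_on(81): voice 0 is free -> assigned | voices=[81 68]
Op 12: note_on(63): all voices busy, STEAL voice 1 (pitch 68, oldest) -> assign | voices=[81 63]
Op 13: note_off(63): free voice 1 | voices=[81 -]

Answer: 4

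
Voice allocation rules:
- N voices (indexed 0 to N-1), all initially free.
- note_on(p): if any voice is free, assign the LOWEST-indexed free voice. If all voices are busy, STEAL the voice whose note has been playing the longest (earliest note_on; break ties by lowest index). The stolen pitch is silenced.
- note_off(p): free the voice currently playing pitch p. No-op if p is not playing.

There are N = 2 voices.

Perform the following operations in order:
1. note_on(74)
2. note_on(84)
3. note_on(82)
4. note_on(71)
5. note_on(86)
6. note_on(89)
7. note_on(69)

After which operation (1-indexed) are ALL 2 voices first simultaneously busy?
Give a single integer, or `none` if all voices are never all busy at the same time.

Answer: 2

Derivation:
Op 1: note_on(74): voice 0 is free -> assigned | voices=[74 -]
Op 2: note_on(84): voice 1 is free -> assigned | voices=[74 84]
Op 3: note_on(82): all voices busy, STEAL voice 0 (pitch 74, oldest) -> assign | voices=[82 84]
Op 4: note_on(71): all voices busy, STEAL voice 1 (pitch 84, oldest) -> assign | voices=[82 71]
Op 5: note_on(86): all voices busy, STEAL voice 0 (pitch 82, oldest) -> assign | voices=[86 71]
Op 6: note_on(89): all voices busy, STEAL voice 1 (pitch 71, oldest) -> assign | voices=[86 89]
Op 7: note_on(69): all voices busy, STEAL voice 0 (pitch 86, oldest) -> assign | voices=[69 89]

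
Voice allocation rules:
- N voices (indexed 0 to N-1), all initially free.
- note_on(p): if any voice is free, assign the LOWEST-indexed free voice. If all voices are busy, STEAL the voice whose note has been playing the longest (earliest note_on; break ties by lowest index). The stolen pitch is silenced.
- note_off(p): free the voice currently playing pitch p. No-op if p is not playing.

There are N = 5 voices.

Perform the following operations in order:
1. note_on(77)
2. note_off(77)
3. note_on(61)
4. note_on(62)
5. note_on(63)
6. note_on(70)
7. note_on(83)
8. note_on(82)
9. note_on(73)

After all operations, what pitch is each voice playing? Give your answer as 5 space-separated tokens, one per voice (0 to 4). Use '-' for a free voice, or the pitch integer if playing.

Op 1: note_on(77): voice 0 is free -> assigned | voices=[77 - - - -]
Op 2: note_off(77): free voice 0 | voices=[- - - - -]
Op 3: note_on(61): voice 0 is free -> assigned | voices=[61 - - - -]
Op 4: note_on(62): voice 1 is free -> assigned | voices=[61 62 - - -]
Op 5: note_on(63): voice 2 is free -> assigned | voices=[61 62 63 - -]
Op 6: note_on(70): voice 3 is free -> assigned | voices=[61 62 63 70 -]
Op 7: note_on(83): voice 4 is free -> assigned | voices=[61 62 63 70 83]
Op 8: note_on(82): all voices busy, STEAL voice 0 (pitch 61, oldest) -> assign | voices=[82 62 63 70 83]
Op 9: note_on(73): all voices busy, STEAL voice 1 (pitch 62, oldest) -> assign | voices=[82 73 63 70 83]

Answer: 82 73 63 70 83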